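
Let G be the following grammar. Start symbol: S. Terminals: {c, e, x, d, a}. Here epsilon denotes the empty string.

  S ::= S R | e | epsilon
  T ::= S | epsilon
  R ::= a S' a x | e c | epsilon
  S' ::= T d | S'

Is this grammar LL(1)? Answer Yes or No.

FIRST(S) = {epsilon, a, e}
FIRST(T) = {epsilon, a, e}
FIRST(R) = {epsilon, a, e}
FIRST(S') = {a, d, e}
FOLLOW(S) = {$, a, d, e}
FOLLOW(T) = {d}
FOLLOW(R) = {$, a, d, e}
FOLLOW(S') = {a}
Cell M[R, a] receives both R ::= a S' a x and R ::= epsilon — the grammar is not LL(1).

No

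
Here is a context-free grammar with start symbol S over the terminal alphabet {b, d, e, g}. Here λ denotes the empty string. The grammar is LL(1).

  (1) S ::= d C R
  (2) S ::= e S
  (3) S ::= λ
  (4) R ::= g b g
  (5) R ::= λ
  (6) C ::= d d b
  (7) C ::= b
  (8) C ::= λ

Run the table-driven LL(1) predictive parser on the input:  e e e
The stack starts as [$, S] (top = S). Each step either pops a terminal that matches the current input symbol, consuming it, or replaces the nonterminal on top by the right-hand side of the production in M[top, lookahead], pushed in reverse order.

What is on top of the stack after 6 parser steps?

step 1: stack=$ S  input=e e e $  — expand S ::= e S
step 2: stack=$ S e  input=e e e $  — match e
step 3: stack=$ S  input=e e $  — expand S ::= e S
step 4: stack=$ S e  input=e e $  — match e
step 5: stack=$ S  input=e $  — expand S ::= e S
step 6: stack=$ S e  input=e $  — match e
Stack after step 6: $ S (top = S).

S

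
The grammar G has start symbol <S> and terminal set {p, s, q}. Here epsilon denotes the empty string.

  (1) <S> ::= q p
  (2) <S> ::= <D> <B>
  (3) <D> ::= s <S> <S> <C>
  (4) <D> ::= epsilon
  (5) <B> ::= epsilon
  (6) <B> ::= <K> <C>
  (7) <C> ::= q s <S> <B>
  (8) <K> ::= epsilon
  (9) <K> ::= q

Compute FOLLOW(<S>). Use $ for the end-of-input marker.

{$, q, s}

FIRST(<D>): from <D>::=s <S> <S> <C> we get {s}; from <D>::=epsilon we get {epsilon}. So FIRST(<D>) = {epsilon, s}.
FIRST(<C>): from <C>::=q s <S> <B> we get {q}. So FIRST(<C>) = {q}.
FIRST(<K>): from <K>::=epsilon we get {epsilon}; from <K>::=q we get {q}. So FIRST(<K>) = {epsilon, q}.
FIRST(<B>): from <B>::=epsilon we get {epsilon}; from <B>::=<K> <C> we get {q}. So FIRST(<B>) = {epsilon, q}.
FIRST(<S>): from <S>::=q p we get {q}; from <S>::=<D> <B> we get {epsilon, q, s}. So FIRST(<S>) = {epsilon, q, s}.
FOLLOW(<S>) includes $ since <S> is the start symbol.
FOLLOW(<K>): in <B>::=<K> <C>, <K> is followed by <C> with FIRST {q}. Thus FOLLOW(<K>) = {q}.
FOLLOW(<S>): in <D>::=s <S> <S> <C> (occurrence 1), <S> is followed by <S> <C> with FIRST {q, s}; in <D>::=s <S> <S> <C> (occurrence 2), <S> is followed by <C> with FIRST {q}; in <C>::=q s <S> <B>, <S> is followed by <B> with FIRST {epsilon, q}; in <C>::=q s <S> <B>, the suffix after <S> is nullable, so FOLLOW(<S>) ⊇ FOLLOW(<C>) = {$, q, s}. Thus FOLLOW(<S>) = {$, q, s}.
FOLLOW(<D>): in <S>::=<D> <B>, <D> is followed by <B> with FIRST {epsilon, q}; in <S>::=<D> <B>, the suffix after <D> is nullable, so FOLLOW(<D>) ⊇ FOLLOW(<S>) = {$, q, s}. Thus FOLLOW(<D>) = {$, q, s}.
FOLLOW(<B>): in <S>::=<D> <B>, the suffix after <B> is empty, so FOLLOW(<B>) ⊇ FOLLOW(<S>) = {$, q, s}; in <C>::=q s <S> <B>, the suffix after <B> is empty, so FOLLOW(<B>) ⊇ FOLLOW(<C>) = {$, q, s}. Thus FOLLOW(<B>) = {$, q, s}.
FOLLOW(<C>): in <D>::=s <S> <S> <C>, the suffix after <C> is empty, so FOLLOW(<C>) ⊇ FOLLOW(<D>) = {$, q, s}; in <B>::=<K> <C>, the suffix after <C> is empty, so FOLLOW(<C>) ⊇ FOLLOW(<B>) = {$, q, s}. Thus FOLLOW(<C>) = {$, q, s}.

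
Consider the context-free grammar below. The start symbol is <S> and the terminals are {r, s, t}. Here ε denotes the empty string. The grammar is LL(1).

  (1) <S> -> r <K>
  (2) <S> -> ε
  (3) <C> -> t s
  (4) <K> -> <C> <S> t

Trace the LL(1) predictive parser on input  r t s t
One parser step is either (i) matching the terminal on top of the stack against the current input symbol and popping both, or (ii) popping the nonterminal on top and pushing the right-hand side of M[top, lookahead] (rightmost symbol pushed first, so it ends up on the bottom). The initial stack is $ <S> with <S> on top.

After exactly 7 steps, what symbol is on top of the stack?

t

     Stack        Input      Action
  1  $ <S>        r t s t $  expand <S> -> r <K>
  2  $ <K> r      r t s t $  match r
  3  $ <K>        t s t $    expand <K> -> <C> <S> t
  4  $ t <S> <C>  t s t $    expand <C> -> t s
  5  $ t <S> s t  t s t $    match t
  6  $ t <S> s    s t $      match s
  7  $ t <S>      t $        expand <S> -> ε
Stack after step 7: $ t (top = t).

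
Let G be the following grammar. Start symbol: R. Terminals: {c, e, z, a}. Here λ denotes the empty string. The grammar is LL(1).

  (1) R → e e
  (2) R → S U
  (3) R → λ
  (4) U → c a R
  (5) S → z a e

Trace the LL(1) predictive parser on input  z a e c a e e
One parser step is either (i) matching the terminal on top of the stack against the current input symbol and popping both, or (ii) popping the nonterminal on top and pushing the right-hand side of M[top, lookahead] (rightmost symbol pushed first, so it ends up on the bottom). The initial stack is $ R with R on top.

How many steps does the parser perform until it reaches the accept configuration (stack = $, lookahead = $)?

11

step 1: stack=$ R  input=z a e c a e e $  — expand R → S U
step 2: stack=$ U S  input=z a e c a e e $  — expand S → z a e
step 3: stack=$ U e a z  input=z a e c a e e $  — match z
step 4: stack=$ U e a  input=a e c a e e $  — match a
step 5: stack=$ U e  input=e c a e e $  — match e
step 6: stack=$ U  input=c a e e $  — expand U → c a R
step 7: stack=$ R a c  input=c a e e $  — match c
step 8: stack=$ R a  input=a e e $  — match a
step 9: stack=$ R  input=e e $  — expand R → e e
step 10: stack=$ e e  input=e e $  — match e
step 11: stack=$ e  input=e $  — match e
Accept reached after 11 steps.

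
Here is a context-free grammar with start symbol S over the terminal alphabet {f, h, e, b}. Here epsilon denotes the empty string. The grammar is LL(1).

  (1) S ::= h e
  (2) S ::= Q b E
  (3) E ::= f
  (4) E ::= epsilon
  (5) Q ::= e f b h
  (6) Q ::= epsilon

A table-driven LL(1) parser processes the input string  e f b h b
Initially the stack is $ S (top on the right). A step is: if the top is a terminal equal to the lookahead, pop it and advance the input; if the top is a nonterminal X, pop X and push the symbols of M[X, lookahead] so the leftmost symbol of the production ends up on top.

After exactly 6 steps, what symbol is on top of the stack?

b

     Stack          Input        Action
  1  $ S            e f b h b $  expand S ::= Q b E
  2  $ E b Q        e f b h b $  expand Q ::= e f b h
  3  $ E b h b f e  e f b h b $  match e
  4  $ E b h b f    f b h b $    match f
  5  $ E b h b      b h b $      match b
  6  $ E b h        h b $        match h
Stack after step 6: $ E b (top = b).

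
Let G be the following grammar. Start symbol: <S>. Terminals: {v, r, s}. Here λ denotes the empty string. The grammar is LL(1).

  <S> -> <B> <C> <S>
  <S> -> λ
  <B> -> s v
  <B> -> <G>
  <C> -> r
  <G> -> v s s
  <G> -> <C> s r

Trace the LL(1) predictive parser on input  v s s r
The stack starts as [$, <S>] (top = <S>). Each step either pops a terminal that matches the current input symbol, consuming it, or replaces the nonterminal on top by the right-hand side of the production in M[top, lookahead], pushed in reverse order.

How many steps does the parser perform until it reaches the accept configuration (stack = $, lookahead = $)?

9

step 1: stack=$ <S>  input=v s s r $  — expand <S> -> <B> <C> <S>
step 2: stack=$ <S> <C> <B>  input=v s s r $  — expand <B> -> <G>
step 3: stack=$ <S> <C> <G>  input=v s s r $  — expand <G> -> v s s
step 4: stack=$ <S> <C> s s v  input=v s s r $  — match v
step 5: stack=$ <S> <C> s s  input=s s r $  — match s
step 6: stack=$ <S> <C> s  input=s r $  — match s
step 7: stack=$ <S> <C>  input=r $  — expand <C> -> r
step 8: stack=$ <S> r  input=r $  — match r
step 9: stack=$ <S>  input=$  — expand <S> -> λ
Accept reached after 9 steps.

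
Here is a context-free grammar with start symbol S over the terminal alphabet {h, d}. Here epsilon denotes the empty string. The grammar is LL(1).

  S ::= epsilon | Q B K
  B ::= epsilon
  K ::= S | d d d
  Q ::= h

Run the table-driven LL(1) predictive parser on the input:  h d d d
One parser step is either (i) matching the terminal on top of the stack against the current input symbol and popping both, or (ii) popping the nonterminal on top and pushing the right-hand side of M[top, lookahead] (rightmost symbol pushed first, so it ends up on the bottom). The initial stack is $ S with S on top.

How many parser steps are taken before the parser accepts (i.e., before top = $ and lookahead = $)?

8

     Stack    Input      Action
  1  $ S      h d d d $  expand S ::= Q B K
  2  $ K B Q  h d d d $  expand Q ::= h
  3  $ K B h  h d d d $  match h
  4  $ K B    d d d $    expand B ::= epsilon
  5  $ K      d d d $    expand K ::= d d d
  6  $ d d d  d d d $    match d
  7  $ d d    d d $      match d
  8  $ d      d $        match d
Accept reached after 8 steps.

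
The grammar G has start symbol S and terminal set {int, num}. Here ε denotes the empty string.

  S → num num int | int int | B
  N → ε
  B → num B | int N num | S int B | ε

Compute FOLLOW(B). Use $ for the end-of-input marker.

FIRST(N): from N→ε we get {ε}. So FIRST(N) = {ε}.
FIRST(S): from S→num num int we get {num}; from S→int int we get {int}; from S→B we get {ε, int, num}. So FIRST(S) = {ε, int, num}.
FIRST(B): from B→num B we get {num}; from B→int N num we get {int}; from B→S int B we get {int, num}; from B→ε we get {ε}. So FIRST(B) = {ε, int, num}.
FOLLOW(S) includes $ since S is the start symbol.
FOLLOW(S): in B→S int B, S is followed by int B with FIRST {int}. Thus FOLLOW(S) = {$, int}.
FOLLOW(N): in B→int N num, N is followed by num with FIRST {num}. Thus FOLLOW(N) = {num}.
FOLLOW(B): in S→B, the suffix after B is empty, so FOLLOW(B) ⊇ FOLLOW(S) = {$, int}; in B→num B, the suffix after B is empty (adds nothing new); in B→S int B, the suffix after B is empty (adds nothing new). Thus FOLLOW(B) = {$, int}.

{$, int}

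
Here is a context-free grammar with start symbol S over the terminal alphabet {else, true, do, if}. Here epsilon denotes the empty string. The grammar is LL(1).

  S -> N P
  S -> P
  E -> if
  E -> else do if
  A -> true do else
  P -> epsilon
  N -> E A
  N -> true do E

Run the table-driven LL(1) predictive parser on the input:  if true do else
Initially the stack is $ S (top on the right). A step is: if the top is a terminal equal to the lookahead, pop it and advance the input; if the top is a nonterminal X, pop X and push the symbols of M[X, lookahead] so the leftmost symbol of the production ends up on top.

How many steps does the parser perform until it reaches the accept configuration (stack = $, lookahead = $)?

     Stack             Input              Action
  1  $ S               if true do else $  expand S -> N P
  2  $ P N             if true do else $  expand N -> E A
  3  $ P A E           if true do else $  expand E -> if
  4  $ P A if          if true do else $  match if
  5  $ P A             true do else $     expand A -> true do else
  6  $ P else do true  true do else $     match true
  7  $ P else do       do else $          match do
  8  $ P else          else $             match else
  9  $ P               $                  expand P -> epsilon
Accept reached after 9 steps.

9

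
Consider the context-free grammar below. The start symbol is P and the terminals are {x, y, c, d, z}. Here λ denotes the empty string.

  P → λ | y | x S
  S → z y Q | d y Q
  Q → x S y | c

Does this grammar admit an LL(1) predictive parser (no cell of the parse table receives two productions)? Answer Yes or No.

FIRST(P) = {λ, x, y}
FIRST(S) = {d, z}
FIRST(Q) = {c, x}
FOLLOW(P) = {$}
FOLLOW(S) = {$, y}
FOLLOW(Q) = {$, y}
Each cell of M receives at most one production.

Yes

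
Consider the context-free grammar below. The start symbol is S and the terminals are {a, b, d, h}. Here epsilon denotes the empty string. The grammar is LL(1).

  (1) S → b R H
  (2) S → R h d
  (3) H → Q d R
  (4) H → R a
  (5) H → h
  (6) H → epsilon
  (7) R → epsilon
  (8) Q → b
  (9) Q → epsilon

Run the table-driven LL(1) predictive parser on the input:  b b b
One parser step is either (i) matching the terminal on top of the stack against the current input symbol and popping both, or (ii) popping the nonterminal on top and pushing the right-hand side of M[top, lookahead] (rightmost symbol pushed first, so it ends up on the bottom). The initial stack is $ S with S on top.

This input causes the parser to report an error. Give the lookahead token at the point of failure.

b

step 1: stack=$ S  input=b b b $  — expand S → b R H
step 2: stack=$ H R b  input=b b b $  — match b
step 3: stack=$ H R  input=b b $  — expand R → epsilon
step 4: stack=$ H  input=b b $  — expand H → Q d R
step 5: stack=$ R d Q  input=b b $  — expand Q → b
step 6: stack=$ R d b  input=b b $  — match b
step 7: stack=$ R d  input=b $  — error: top is terminal d but lookahead is b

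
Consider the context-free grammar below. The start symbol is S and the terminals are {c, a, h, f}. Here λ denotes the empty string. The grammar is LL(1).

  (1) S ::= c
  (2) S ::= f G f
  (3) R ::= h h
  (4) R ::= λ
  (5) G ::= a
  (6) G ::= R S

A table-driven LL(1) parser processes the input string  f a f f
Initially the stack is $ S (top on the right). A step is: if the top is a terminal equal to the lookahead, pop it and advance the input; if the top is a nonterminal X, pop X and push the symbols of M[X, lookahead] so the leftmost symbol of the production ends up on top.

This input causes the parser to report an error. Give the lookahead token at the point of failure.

f

     Stack    Input      Action
  1  $ S      f a f f $  expand S ::= f G f
  2  $ f G f  f a f f $  match f
  3  $ f G    a f f $    expand G ::= a
  4  $ f a    a f f $    match a
  5  $ f      f f $      match f
  6  $        f $        error: stack empty but input remains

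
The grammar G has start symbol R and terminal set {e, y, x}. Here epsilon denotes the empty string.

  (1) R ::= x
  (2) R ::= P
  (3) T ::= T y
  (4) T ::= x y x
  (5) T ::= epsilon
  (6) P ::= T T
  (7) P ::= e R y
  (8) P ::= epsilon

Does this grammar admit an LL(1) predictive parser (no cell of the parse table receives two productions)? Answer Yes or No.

FIRST(R) = {epsilon, e, x, y}
FIRST(T) = {epsilon, x, y}
FIRST(P) = {epsilon, e, x, y}
FOLLOW(R) = {$, y}
FOLLOW(T) = {$, x, y}
FOLLOW(P) = {$, y}
Cell M[P, $] receives both P ::= T T and P ::= epsilon — the grammar is not LL(1).

No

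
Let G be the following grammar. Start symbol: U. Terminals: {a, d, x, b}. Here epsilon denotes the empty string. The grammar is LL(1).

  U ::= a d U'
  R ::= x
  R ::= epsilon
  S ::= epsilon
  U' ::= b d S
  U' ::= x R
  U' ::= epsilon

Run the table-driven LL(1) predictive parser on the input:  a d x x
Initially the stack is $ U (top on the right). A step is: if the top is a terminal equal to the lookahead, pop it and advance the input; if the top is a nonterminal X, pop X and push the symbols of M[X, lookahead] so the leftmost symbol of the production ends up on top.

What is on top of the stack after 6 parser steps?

     Stack     Input      Action
  1  $ U       a d x x $  expand U ::= a d U'
  2  $ U' d a  a d x x $  match a
  3  $ U' d    d x x $    match d
  4  $ U'      x x $      expand U' ::= x R
  5  $ R x     x x $      match x
  6  $ R       x $        expand R ::= x
Stack after step 6: $ x (top = x).

x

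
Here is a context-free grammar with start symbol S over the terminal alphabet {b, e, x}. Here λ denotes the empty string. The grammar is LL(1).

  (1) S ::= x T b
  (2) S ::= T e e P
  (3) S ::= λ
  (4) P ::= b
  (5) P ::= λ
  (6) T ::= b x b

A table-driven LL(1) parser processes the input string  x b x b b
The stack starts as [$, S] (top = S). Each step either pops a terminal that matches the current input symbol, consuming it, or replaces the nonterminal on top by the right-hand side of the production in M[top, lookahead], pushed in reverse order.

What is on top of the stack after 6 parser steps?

step 1: stack=$ S  input=x b x b b $  — expand S ::= x T b
step 2: stack=$ b T x  input=x b x b b $  — match x
step 3: stack=$ b T  input=b x b b $  — expand T ::= b x b
step 4: stack=$ b b x b  input=b x b b $  — match b
step 5: stack=$ b b x  input=x b b $  — match x
step 6: stack=$ b b  input=b b $  — match b
Stack after step 6: $ b (top = b).

b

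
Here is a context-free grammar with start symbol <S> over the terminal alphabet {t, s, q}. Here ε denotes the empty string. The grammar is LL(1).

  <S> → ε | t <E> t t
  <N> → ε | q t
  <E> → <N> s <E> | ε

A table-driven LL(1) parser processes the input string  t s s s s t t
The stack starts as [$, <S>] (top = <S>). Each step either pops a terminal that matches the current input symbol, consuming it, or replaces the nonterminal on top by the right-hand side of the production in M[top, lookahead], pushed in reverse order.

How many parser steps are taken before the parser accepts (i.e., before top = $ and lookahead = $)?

      Stack            Input            Action
   1  $ <S>            t s s s s t t $  expand <S> → t <E> t t
   2  $ t t <E> t      t s s s s t t $  match t
   3  $ t t <E>        s s s s t t $    expand <E> → <N> s <E>
   4  $ t t <E> s <N>  s s s s t t $    expand <N> → ε
   5  $ t t <E> s      s s s s t t $    match s
   6  $ t t <E>        s s s t t $      expand <E> → <N> s <E>
   7  $ t t <E> s <N>  s s s t t $      expand <N> → ε
   8  $ t t <E> s      s s s t t $      match s
   9  $ t t <E>        s s t t $        expand <E> → <N> s <E>
  10  $ t t <E> s <N>  s s t t $        expand <N> → ε
  11  $ t t <E> s      s s t t $        match s
  12  $ t t <E>        s t t $          expand <E> → <N> s <E>
  13  $ t t <E> s <N>  s t t $          expand <N> → ε
  14  $ t t <E> s      s t t $          match s
  15  $ t t <E>        t t $            expand <E> → ε
  16  $ t t            t t $            match t
  17  $ t              t $              match t
Accept reached after 17 steps.

17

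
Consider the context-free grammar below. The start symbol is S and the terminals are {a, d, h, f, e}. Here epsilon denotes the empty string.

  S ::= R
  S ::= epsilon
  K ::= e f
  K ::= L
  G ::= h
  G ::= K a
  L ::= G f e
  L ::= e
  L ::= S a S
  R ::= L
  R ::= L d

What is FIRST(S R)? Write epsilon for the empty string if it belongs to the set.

FIRST(S) = {epsilon, a, e, h}  (via R)
FIRST(K) = {a, e, h}  (via L)
FIRST(G) = {a, e, h}  (via K a)
FIRST(L) = {a, e, h}  (via G f e, S a S)
FIRST(R) = {a, e, h}  (via L, L d)
FIRST(S R): take FIRST of each symbol in turn, carrying on past any symbol whose FIRST contains epsilon; result {a, e, h}.

{a, e, h}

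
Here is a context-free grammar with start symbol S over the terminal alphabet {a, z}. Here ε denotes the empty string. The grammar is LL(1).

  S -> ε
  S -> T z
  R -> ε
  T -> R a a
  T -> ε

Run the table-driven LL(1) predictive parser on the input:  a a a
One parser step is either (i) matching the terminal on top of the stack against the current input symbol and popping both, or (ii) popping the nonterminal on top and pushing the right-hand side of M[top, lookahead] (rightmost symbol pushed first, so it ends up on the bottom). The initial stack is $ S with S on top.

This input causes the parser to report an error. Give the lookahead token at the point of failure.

a

step 1: stack=$ S  input=a a a $  — expand S -> T z
step 2: stack=$ z T  input=a a a $  — expand T -> R a a
step 3: stack=$ z a a R  input=a a a $  — expand R -> ε
step 4: stack=$ z a a  input=a a a $  — match a
step 5: stack=$ z a  input=a a $  — match a
step 6: stack=$ z  input=a $  — error: top is terminal z but lookahead is a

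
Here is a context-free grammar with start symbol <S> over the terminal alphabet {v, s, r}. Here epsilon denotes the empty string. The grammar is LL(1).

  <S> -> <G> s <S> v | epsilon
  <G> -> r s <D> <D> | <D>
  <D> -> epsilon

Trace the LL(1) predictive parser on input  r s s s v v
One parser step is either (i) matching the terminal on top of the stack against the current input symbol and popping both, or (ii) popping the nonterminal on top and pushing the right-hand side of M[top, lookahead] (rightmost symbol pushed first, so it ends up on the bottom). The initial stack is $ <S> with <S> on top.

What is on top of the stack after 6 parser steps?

step 1: stack=$ <S>  input=r s s s v v $  — expand <S> -> <G> s <S> v
step 2: stack=$ v <S> s <G>  input=r s s s v v $  — expand <G> -> r s <D> <D>
step 3: stack=$ v <S> s <D> <D> s r  input=r s s s v v $  — match r
step 4: stack=$ v <S> s <D> <D> s  input=s s s v v $  — match s
step 5: stack=$ v <S> s <D> <D>  input=s s v v $  — expand <D> -> epsilon
step 6: stack=$ v <S> s <D>  input=s s v v $  — expand <D> -> epsilon
Stack after step 6: $ v <S> s (top = s).

s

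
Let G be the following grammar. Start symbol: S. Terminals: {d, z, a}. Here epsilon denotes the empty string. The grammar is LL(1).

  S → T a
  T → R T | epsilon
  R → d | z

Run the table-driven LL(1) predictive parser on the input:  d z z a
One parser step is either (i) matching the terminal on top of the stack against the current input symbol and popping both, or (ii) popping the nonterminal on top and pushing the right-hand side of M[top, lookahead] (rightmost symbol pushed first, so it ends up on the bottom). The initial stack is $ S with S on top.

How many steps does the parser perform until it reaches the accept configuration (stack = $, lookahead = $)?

12

step 1: stack=$ S  input=d z z a $  — expand S → T a
step 2: stack=$ a T  input=d z z a $  — expand T → R T
step 3: stack=$ a T R  input=d z z a $  — expand R → d
step 4: stack=$ a T d  input=d z z a $  — match d
step 5: stack=$ a T  input=z z a $  — expand T → R T
step 6: stack=$ a T R  input=z z a $  — expand R → z
step 7: stack=$ a T z  input=z z a $  — match z
step 8: stack=$ a T  input=z a $  — expand T → R T
step 9: stack=$ a T R  input=z a $  — expand R → z
step 10: stack=$ a T z  input=z a $  — match z
step 11: stack=$ a T  input=a $  — expand T → epsilon
step 12: stack=$ a  input=a $  — match a
Accept reached after 12 steps.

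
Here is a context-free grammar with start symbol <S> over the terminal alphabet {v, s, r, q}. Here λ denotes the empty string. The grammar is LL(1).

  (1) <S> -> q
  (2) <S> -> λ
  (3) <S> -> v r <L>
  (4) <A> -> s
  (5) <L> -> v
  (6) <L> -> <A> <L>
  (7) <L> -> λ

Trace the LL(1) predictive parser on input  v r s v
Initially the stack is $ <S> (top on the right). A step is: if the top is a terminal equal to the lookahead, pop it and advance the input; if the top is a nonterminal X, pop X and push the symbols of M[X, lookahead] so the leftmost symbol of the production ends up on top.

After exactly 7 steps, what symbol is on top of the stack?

     Stack      Input      Action
  1  $ <S>      v r s v $  expand <S> -> v r <L>
  2  $ <L> r v  v r s v $  match v
  3  $ <L> r    r s v $    match r
  4  $ <L>      s v $      expand <L> -> <A> <L>
  5  $ <L> <A>  s v $      expand <A> -> s
  6  $ <L> s    s v $      match s
  7  $ <L>      v $        expand <L> -> v
Stack after step 7: $ v (top = v).

v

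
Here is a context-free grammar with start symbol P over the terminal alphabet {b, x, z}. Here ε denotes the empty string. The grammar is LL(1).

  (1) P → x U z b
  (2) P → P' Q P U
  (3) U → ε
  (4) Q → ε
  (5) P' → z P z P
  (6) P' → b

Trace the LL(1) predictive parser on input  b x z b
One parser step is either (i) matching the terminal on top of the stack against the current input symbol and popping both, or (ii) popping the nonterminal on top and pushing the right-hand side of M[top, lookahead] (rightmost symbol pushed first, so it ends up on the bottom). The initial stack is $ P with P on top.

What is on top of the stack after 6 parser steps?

step 1: stack=$ P  input=b x z b $  — expand P → P' Q P U
step 2: stack=$ U P Q P'  input=b x z b $  — expand P' → b
step 3: stack=$ U P Q b  input=b x z b $  — match b
step 4: stack=$ U P Q  input=x z b $  — expand Q → ε
step 5: stack=$ U P  input=x z b $  — expand P → x U z b
step 6: stack=$ U b z U x  input=x z b $  — match x
Stack after step 6: $ U b z U (top = U).

U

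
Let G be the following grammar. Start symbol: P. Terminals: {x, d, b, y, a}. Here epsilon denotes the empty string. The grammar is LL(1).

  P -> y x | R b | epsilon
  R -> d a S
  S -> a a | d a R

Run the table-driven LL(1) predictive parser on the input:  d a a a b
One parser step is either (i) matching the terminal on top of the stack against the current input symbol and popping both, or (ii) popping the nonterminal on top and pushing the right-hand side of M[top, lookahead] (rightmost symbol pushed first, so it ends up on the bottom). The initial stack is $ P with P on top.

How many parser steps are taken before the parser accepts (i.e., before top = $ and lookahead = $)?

step 1: stack=$ P  input=d a a a b $  — expand P -> R b
step 2: stack=$ b R  input=d a a a b $  — expand R -> d a S
step 3: stack=$ b S a d  input=d a a a b $  — match d
step 4: stack=$ b S a  input=a a a b $  — match a
step 5: stack=$ b S  input=a a b $  — expand S -> a a
step 6: stack=$ b a a  input=a a b $  — match a
step 7: stack=$ b a  input=a b $  — match a
step 8: stack=$ b  input=b $  — match b
Accept reached after 8 steps.

8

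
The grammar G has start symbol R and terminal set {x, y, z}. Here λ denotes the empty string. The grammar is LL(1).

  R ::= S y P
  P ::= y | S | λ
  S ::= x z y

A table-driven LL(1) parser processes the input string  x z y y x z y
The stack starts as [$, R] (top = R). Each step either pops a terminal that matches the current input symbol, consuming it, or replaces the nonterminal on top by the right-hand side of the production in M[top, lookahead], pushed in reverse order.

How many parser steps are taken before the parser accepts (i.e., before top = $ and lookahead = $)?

step 1: stack=$ R  input=x z y y x z y $  — expand R ::= S y P
step 2: stack=$ P y S  input=x z y y x z y $  — expand S ::= x z y
step 3: stack=$ P y y z x  input=x z y y x z y $  — match x
step 4: stack=$ P y y z  input=z y y x z y $  — match z
step 5: stack=$ P y y  input=y y x z y $  — match y
step 6: stack=$ P y  input=y x z y $  — match y
step 7: stack=$ P  input=x z y $  — expand P ::= S
step 8: stack=$ S  input=x z y $  — expand S ::= x z y
step 9: stack=$ y z x  input=x z y $  — match x
step 10: stack=$ y z  input=z y $  — match z
step 11: stack=$ y  input=y $  — match y
Accept reached after 11 steps.

11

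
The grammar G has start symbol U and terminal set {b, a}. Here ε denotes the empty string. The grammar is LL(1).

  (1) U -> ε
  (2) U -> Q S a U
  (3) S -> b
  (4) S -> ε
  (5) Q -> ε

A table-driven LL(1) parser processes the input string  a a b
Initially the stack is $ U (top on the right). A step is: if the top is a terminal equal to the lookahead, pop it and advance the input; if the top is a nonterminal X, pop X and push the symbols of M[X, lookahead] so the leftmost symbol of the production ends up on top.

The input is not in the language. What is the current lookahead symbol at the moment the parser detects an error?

      Stack      Input    Action
   1  $ U        a a b $  expand U -> Q S a U
   2  $ U a S Q  a a b $  expand Q -> ε
   3  $ U a S    a a b $  expand S -> ε
   4  $ U a      a a b $  match a
   5  $ U        a b $    expand U -> Q S a U
   6  $ U a S Q  a b $    expand Q -> ε
   7  $ U a S    a b $    expand S -> ε
   8  $ U a      a b $    match a
   9  $ U        b $      expand U -> Q S a U
  10  $ U a S Q  b $      expand Q -> ε
  11  $ U a S    b $      expand S -> b
  12  $ U a b    b $      match b
  13  $ U a      $        error: top is terminal a but lookahead is $

$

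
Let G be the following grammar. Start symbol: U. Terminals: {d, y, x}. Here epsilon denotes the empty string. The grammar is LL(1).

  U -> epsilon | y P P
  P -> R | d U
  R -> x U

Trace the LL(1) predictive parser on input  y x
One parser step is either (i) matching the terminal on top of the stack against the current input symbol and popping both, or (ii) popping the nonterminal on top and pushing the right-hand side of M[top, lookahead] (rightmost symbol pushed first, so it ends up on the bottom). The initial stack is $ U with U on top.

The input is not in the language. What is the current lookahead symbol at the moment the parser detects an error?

$

step 1: stack=$ U  input=y x $  — expand U -> y P P
step 2: stack=$ P P y  input=y x $  — match y
step 3: stack=$ P P  input=x $  — expand P -> R
step 4: stack=$ P R  input=x $  — expand R -> x U
step 5: stack=$ P U x  input=x $  — match x
step 6: stack=$ P U  input=$  — expand U -> epsilon
step 7: stack=$ P  input=$  — error: M[P, $] is empty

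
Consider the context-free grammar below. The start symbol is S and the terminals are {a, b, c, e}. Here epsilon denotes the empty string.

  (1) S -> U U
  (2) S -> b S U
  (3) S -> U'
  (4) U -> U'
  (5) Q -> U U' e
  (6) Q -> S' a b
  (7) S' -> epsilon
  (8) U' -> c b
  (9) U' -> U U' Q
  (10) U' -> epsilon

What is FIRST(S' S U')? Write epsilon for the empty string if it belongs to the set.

FIRST(S'): from S'->epsilon we get {epsilon}. So FIRST(S') = {epsilon}.
FIRST(S): from S->U U we get {epsilon, a, c, e}; from S->b S U we get {b}; from S->U' we get {epsilon, a, c, e}. So FIRST(S) = {epsilon, a, b, c, e}.
FIRST(U): from U->U' we get {epsilon, a, c, e}. So FIRST(U) = {epsilon, a, c, e}.
FIRST(Q): from Q->U U' e we get {a, c, e}; from Q->S' a b we get {a}. So FIRST(Q) = {a, c, e}.
FIRST(U'): from U'->c b we get {c}; from U'->U U' Q we get {a, c, e}; from U'->epsilon we get {epsilon}. So FIRST(U') = {epsilon, a, c, e}.
FIRST(S' S U'): take FIRST of each symbol in turn, carrying on past any symbol whose FIRST contains epsilon; result {epsilon, a, b, c, e}.

{epsilon, a, b, c, e}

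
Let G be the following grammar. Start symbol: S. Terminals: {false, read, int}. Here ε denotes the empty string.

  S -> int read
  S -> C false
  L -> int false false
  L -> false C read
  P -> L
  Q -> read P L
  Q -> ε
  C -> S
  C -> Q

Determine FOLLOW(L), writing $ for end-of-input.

FIRST(L): from L->int false false we get {int}; from L->false C read we get {false}. So FIRST(L) = {false, int}.
FIRST(Q): from Q->read P L we get {read}; from Q->ε we get {ε}. So FIRST(Q) = {ε, read}.
FIRST(P): from P->L we get {false, int}. So FIRST(P) = {false, int}.
FIRST(S): from S->int read we get {int}; from S->C false we get {false, int, read}. So FIRST(S) = {false, int, read}.
FIRST(C): from C->S we get {false, int, read}; from C->Q we get {ε, read}. So FIRST(C) = {ε, false, int, read}.
FOLLOW(S) includes $ since S is the start symbol.
FOLLOW(P): in Q->read P L, P is followed by L with FIRST {false, int}. Thus FOLLOW(P) = {false, int}.
FOLLOW(C): in S->C false, C is followed by false with FIRST {false}; in L->false C read, C is followed by read with FIRST {read}. Thus FOLLOW(C) = {false, read}.
FOLLOW(S): in C->S, the suffix after S is empty, so FOLLOW(S) ⊇ FOLLOW(C) = {false, read}. Thus FOLLOW(S) = {$, false, read}.
FOLLOW(Q): in C->Q, the suffix after Q is empty, so FOLLOW(Q) ⊇ FOLLOW(C) = {false, read}. Thus FOLLOW(Q) = {false, read}.
FOLLOW(L): in P->L, the suffix after L is empty, so FOLLOW(L) ⊇ FOLLOW(P) = {false, int}; in Q->read P L, the suffix after L is empty, so FOLLOW(L) ⊇ FOLLOW(Q) = {false, read}. Thus FOLLOW(L) = {false, int, read}.

{false, int, read}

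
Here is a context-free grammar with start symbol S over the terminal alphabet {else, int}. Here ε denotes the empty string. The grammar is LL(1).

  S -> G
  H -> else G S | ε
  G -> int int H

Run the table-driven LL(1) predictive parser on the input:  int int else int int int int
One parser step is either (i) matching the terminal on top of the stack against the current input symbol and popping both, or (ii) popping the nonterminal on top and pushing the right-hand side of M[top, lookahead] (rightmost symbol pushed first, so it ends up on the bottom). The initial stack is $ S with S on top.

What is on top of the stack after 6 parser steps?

G

step 1: stack=$ S  input=int int else int int int int $  — expand S -> G
step 2: stack=$ G  input=int int else int int int int $  — expand G -> int int H
step 3: stack=$ H int int  input=int int else int int int int $  — match int
step 4: stack=$ H int  input=int else int int int int $  — match int
step 5: stack=$ H  input=else int int int int $  — expand H -> else G S
step 6: stack=$ S G else  input=else int int int int $  — match else
Stack after step 6: $ S G (top = G).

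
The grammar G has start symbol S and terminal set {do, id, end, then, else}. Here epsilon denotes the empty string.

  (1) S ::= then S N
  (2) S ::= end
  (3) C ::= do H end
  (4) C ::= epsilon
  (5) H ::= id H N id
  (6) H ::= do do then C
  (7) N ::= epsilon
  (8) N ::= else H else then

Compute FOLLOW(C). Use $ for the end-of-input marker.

FIRST(S): from S::=then S N we get {then}; from S::=end we get {end}. So FIRST(S) = {end, then}.
FIRST(C): from C::=do H end we get {do}; from C::=epsilon we get {epsilon}. So FIRST(C) = {epsilon, do}.
FIRST(H): from H::=id H N id we get {id}; from H::=do do then C we get {do}. So FIRST(H) = {do, id}.
FIRST(N): from N::=epsilon we get {epsilon}; from N::=else H else then we get {else}. So FIRST(N) = {epsilon, else}.
FOLLOW(S) includes $ since S is the start symbol.
FOLLOW(S): in S::=then S N, S is followed by N with FIRST {epsilon, else}; in S::=then S N, the suffix after S is nullable (adds nothing new). Thus FOLLOW(S) = {$, else}.
FOLLOW(H): in C::=do H end, H is followed by end with FIRST {end}; in H::=id H N id, H is followed by N id with FIRST {else, id}; in N::=else H else then, H is followed by else then with FIRST {else}. Thus FOLLOW(H) = {else, end, id}.
FOLLOW(C): in H::=do do then C, the suffix after C is empty, so FOLLOW(C) ⊇ FOLLOW(H) = {else, end, id}. Thus FOLLOW(C) = {else, end, id}.
FOLLOW(N): in S::=then S N, the suffix after N is empty, so FOLLOW(N) ⊇ FOLLOW(S) = {$, else}; in H::=id H N id, N is followed by id with FIRST {id}. Thus FOLLOW(N) = {$, else, id}.

{else, end, id}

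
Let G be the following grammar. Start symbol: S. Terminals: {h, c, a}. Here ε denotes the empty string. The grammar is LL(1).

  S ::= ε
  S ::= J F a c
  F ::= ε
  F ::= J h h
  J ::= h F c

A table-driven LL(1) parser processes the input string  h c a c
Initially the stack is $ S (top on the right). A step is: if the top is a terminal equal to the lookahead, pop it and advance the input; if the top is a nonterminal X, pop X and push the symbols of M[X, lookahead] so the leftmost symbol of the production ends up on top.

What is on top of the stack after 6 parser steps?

step 1: stack=$ S  input=h c a c $  — expand S ::= J F a c
step 2: stack=$ c a F J  input=h c a c $  — expand J ::= h F c
step 3: stack=$ c a F c F h  input=h c a c $  — match h
step 4: stack=$ c a F c F  input=c a c $  — expand F ::= ε
step 5: stack=$ c a F c  input=c a c $  — match c
step 6: stack=$ c a F  input=a c $  — expand F ::= ε
Stack after step 6: $ c a (top = a).

a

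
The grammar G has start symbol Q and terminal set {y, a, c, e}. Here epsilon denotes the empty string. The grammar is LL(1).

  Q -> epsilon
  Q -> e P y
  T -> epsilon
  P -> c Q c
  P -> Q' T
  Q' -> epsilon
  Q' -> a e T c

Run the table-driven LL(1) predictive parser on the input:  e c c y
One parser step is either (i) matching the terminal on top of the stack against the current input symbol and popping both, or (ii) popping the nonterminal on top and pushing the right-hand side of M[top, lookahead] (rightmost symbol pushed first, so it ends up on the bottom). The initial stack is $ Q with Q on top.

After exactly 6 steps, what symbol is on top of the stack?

     Stack      Input      Action
  1  $ Q        e c c y $  expand Q -> e P y
  2  $ y P e    e c c y $  match e
  3  $ y P      c c y $    expand P -> c Q c
  4  $ y c Q c  c c y $    match c
  5  $ y c Q    c y $      expand Q -> epsilon
  6  $ y c      c y $      match c
Stack after step 6: $ y (top = y).

y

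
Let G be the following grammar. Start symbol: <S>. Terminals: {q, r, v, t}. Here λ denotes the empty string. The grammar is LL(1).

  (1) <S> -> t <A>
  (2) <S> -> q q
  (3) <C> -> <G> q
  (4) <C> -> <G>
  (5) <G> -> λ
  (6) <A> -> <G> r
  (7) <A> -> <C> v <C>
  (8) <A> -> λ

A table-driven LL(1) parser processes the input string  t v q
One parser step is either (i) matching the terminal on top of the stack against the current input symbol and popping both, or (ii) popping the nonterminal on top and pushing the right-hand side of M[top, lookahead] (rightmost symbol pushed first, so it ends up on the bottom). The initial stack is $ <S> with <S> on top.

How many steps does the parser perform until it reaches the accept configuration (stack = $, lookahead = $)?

step 1: stack=$ <S>  input=t v q $  — expand <S> -> t <A>
step 2: stack=$ <A> t  input=t v q $  — match t
step 3: stack=$ <A>  input=v q $  — expand <A> -> <C> v <C>
step 4: stack=$ <C> v <C>  input=v q $  — expand <C> -> <G>
step 5: stack=$ <C> v <G>  input=v q $  — expand <G> -> λ
step 6: stack=$ <C> v  input=v q $  — match v
step 7: stack=$ <C>  input=q $  — expand <C> -> <G> q
step 8: stack=$ q <G>  input=q $  — expand <G> -> λ
step 9: stack=$ q  input=q $  — match q
Accept reached after 9 steps.

9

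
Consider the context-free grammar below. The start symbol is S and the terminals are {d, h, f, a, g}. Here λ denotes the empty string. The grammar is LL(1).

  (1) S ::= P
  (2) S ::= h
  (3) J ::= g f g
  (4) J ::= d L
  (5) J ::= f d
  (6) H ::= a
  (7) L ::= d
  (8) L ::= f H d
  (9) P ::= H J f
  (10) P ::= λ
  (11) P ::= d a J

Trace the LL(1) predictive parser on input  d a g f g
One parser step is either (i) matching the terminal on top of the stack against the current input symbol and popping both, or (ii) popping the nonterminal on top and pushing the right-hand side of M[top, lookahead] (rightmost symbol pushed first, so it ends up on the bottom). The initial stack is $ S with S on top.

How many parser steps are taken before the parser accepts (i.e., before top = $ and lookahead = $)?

8

step 1: stack=$ S  input=d a g f g $  — expand S ::= P
step 2: stack=$ P  input=d a g f g $  — expand P ::= d a J
step 3: stack=$ J a d  input=d a g f g $  — match d
step 4: stack=$ J a  input=a g f g $  — match a
step 5: stack=$ J  input=g f g $  — expand J ::= g f g
step 6: stack=$ g f g  input=g f g $  — match g
step 7: stack=$ g f  input=f g $  — match f
step 8: stack=$ g  input=g $  — match g
Accept reached after 8 steps.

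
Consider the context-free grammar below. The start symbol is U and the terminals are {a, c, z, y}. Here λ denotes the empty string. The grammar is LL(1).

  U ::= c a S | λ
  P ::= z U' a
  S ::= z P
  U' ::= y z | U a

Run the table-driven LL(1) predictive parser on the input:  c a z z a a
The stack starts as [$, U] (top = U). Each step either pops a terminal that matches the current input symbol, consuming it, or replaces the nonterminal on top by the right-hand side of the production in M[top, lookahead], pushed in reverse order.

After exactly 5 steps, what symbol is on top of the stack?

     Stack    Input          Action
  1  $ U      c a z z a a $  expand U ::= c a S
  2  $ S a c  c a z z a a $  match c
  3  $ S a    a z z a a $    match a
  4  $ S      z z a a $      expand S ::= z P
  5  $ P z    z z a a $      match z
Stack after step 5: $ P (top = P).

P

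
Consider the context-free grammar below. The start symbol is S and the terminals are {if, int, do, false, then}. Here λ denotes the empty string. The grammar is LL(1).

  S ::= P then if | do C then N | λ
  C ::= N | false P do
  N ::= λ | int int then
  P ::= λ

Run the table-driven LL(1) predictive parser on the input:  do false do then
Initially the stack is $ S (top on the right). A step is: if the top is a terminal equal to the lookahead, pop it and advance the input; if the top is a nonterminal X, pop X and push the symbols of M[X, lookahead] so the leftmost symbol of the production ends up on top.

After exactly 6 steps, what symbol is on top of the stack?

then

step 1: stack=$ S  input=do false do then $  — expand S ::= do C then N
step 2: stack=$ N then C do  input=do false do then $  — match do
step 3: stack=$ N then C  input=false do then $  — expand C ::= false P do
step 4: stack=$ N then do P false  input=false do then $  — match false
step 5: stack=$ N then do P  input=do then $  — expand P ::= λ
step 6: stack=$ N then do  input=do then $  — match do
Stack after step 6: $ N then (top = then).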